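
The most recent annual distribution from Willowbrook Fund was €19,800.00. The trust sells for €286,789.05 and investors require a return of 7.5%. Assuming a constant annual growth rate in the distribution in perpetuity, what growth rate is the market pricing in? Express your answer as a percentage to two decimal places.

0.56%

P = D₀(1+g)/(r−g) ⇒ P(r−g) = D₀(1+g) ⇒ g(P+D₀) = P·r − D₀
g = (P·r − D₀)/(P + D₀) = (€286,789.05×0.075 − €19,800.00) / (€286,789.05 + €19,800.00) = 0.005575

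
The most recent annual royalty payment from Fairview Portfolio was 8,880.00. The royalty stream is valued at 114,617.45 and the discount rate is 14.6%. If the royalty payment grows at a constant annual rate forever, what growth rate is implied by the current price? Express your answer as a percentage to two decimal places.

P = D₀(1+g)/(r−g) ⇒ P(r−g) = D₀(1+g) ⇒ g(P+D₀) = P·r − D₀
g = (P·r − D₀)/(P + D₀) = (114,617.45×0.146 − 8,880.00) / (114,617.45 + 8,880.00) = 0.063598

6.36%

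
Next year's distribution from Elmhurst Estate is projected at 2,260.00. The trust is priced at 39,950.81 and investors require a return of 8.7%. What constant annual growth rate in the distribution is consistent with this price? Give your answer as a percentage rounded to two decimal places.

P = D₁/(r−g) ⇒ g = r − D₁/P = 0.087 − 2,260.00/39,950.81 = 0.030430

3.04%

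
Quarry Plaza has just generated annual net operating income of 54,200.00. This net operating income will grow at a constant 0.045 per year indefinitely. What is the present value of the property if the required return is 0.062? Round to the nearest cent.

D₁ = D₀ × (1 + g) = 54,200.00 × 1.045 = 56,639.0000
Growing perpetuity: P = D₁ / (r − g) = 56,639.0000 / (0.062 − 0.045) = 3,331,705.88

3331705.88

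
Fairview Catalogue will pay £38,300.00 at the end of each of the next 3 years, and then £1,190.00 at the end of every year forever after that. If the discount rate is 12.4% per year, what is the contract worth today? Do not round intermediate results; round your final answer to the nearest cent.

£98119.63

PV of 3-year annuity: £38,300.00 × [1 − (1+0.124)^−3] / 0.124 = 91361.50528
Perpetuity value at year 3: £1,190.00 / 0.124 = 9596.77419
PV of perpetuity: 9596.77419 / (1+0.124)^3 = 6758.12690
Total PV = 91361.50528 + 6758.12690 = 98119.63218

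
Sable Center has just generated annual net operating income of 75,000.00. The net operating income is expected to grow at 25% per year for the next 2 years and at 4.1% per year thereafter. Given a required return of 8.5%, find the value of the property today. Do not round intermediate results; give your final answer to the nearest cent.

D_1 = 93750.00000
D_2 = 117187.50000
Terminal value at year 2: TV = D_2×(1+g_2)/(r−g_2) = 121992.18750/0.044 = 2772549.71591
P_0 = D_1/(1+r)^1 + D_2/(1+r)^2 + TV/(1+r)^2
    = 86405.52995 + 99545.54142 + 2355157.01409 = 2541108.08546

2541108.09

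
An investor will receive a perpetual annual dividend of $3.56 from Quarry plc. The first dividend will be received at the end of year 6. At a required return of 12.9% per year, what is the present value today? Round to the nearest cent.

Value at end of year 5: C / r = $3.56 / 0.129 = $27.5969
Discount to today: PV = $27.5969 / (1 + 0.129)^5 = $27.5969 / 1.834297 = $15.04

$15.04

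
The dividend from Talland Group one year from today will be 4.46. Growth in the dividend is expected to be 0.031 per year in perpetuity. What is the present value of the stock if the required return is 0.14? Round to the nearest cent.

40.92

Growing perpetuity: P = D₁ / (r − g) = 4.4600 / (0.14 − 0.031) = 40.92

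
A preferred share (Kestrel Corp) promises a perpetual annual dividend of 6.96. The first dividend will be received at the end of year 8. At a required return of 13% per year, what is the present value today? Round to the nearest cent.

Value at end of year 7: C / r = 6.96 / 0.13 = 53.5385
Discount to today: PV = 53.5385 / (1 + 0.13)^7 = 53.5385 / 2.352605 = 22.76

22.76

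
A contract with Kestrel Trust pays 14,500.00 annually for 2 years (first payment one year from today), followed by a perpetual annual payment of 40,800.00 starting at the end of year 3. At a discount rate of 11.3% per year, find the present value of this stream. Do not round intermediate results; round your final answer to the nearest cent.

PV of 2-year annuity: 14,500.00 × [1 − (1+0.113)^−2] / 0.113 = 24733.02125
Perpetuity value at year 2: 40,800.00 / 0.113 = 361061.94690
PV of perpetuity: 361061.94690 / (1+0.113)^2 = 291468.34228
Total PV = 24733.02125 + 291468.34228 = 316201.36353

316201.36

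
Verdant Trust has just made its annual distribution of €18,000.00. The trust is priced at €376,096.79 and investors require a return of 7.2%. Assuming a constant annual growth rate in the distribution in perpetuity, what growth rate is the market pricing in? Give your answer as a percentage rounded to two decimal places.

2.30%

P = D₀(1+g)/(r−g) ⇒ P(r−g) = D₀(1+g) ⇒ g(P+D₀) = P·r − D₀
g = (P·r − D₀)/(P + D₀) = (€376,096.79×0.072 − €18,000.00) / (€376,096.79 + €18,000.00) = 0.023037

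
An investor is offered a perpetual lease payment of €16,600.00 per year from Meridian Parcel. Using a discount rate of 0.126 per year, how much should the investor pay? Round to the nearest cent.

€131746.03

Level perpetuity: PV = C / r = €16,600.00 / 0.126 = €131,746.03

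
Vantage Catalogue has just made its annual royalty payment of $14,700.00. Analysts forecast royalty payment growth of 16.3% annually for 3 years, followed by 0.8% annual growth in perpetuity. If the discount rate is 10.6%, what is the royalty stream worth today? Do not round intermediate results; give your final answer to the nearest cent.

D_1 = 17096.10000
D_2 = 19882.76430
D_3 = 23123.65488
Terminal value at year 3: TV = D_3×(1+g_2)/(r−g_2) = 23308.64412/0.098 = 237843.30735
P_0 = D_1/(1+r)^1 + D_2/(1+r)^2 + D_3/(1+r)^3 + TV/(1+r)^3
    = 15457.59494 + 16254.23410 + 17091.92971 + 175802.70555 = 224606.46429

$224606.46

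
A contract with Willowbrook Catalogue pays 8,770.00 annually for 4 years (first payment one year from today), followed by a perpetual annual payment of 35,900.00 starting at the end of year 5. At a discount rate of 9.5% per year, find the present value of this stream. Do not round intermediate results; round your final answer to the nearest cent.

290957.16

PV of 4-year annuity: 8,770.00 × [1 − (1+0.095)^−4] / 0.095 = 28103.29943
Perpetuity value at year 4: 35,900.00 / 0.095 = 377894.73684
PV of perpetuity: 377894.73684 / (1+0.095)^4 = 262853.86459
Total PV = 28103.29943 + 262853.86459 = 290957.16402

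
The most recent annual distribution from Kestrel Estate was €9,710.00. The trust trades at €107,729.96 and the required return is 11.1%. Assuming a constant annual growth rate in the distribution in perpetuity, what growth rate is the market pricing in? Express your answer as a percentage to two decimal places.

1.91%

P = D₀(1+g)/(r−g) ⇒ P(r−g) = D₀(1+g) ⇒ g(P+D₀) = P·r − D₀
g = (P·r − D₀)/(P + D₀) = (€107,729.96×0.111 − €9,710.00) / (€107,729.96 + €9,710.00) = 0.019142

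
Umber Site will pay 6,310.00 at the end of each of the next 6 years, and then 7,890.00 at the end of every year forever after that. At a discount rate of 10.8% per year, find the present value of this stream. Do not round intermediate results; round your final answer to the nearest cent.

PV of 6-year annuity: 6,310.00 × [1 − (1+0.108)^−6] / 0.108 = 26849.20409
Perpetuity value at year 6: 7,890.00 / 0.108 = 73055.55556
PV of perpetuity: 73055.55556 / (1+0.108)^6 = 39483.41289
Total PV = 26849.20409 + 39483.41289 = 66332.61697

66332.62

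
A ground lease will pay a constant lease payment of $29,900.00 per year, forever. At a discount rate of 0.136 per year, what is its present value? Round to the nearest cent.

$219852.94

Level perpetuity: PV = C / r = $29,900.00 / 0.136 = $219,852.94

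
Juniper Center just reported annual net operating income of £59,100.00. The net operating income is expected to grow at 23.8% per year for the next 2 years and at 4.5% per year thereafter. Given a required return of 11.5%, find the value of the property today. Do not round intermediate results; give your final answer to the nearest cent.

D_1 = 73165.80000
D_2 = 90579.26040
Terminal value at year 2: TV = D_2×(1+g_2)/(r−g_2) = 94655.32712/0.07 = 1352218.95883
P_0 = D_1/(1+r)^1 + D_2/(1+r)^2 + TV/(1+r)^2
    = 65619.55157 + 72858.30031 + 1087670.34031 = 1226148.19218

£1226148.19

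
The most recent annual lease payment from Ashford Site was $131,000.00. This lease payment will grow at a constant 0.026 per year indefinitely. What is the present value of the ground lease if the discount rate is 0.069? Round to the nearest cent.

D₁ = D₀ × (1 + g) = $131,000.00 × 1.026 = $134,406.0000
Growing perpetuity: P = D₁ / (r − g) = $134,406.0000 / (0.069 − 0.026) = $3,125,720.93

$3125720.93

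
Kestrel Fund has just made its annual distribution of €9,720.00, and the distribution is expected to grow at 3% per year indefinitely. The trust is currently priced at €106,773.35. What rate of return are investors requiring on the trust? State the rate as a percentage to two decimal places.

D₁ = €9,720.00 × 1.03 = €10,011.6000
P = D₁/(r − g) ⇒ r = D₁/P + g = €10,011.6000/€106,773.35 + 0.03 = 0.093765 + 0.03 = 0.123765

12.38%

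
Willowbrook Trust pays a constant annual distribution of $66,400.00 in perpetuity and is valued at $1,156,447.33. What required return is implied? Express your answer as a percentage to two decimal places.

P = C/r ⇒ r = C/P = $66,400.00/$1,156,447.33 = 0.057417

5.74%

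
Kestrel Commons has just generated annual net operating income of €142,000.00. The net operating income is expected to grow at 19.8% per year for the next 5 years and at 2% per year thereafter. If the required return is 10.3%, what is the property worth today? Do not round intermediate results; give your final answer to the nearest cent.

€3553578.93

D_1 = 170116.00000
D_2 = 203798.96800
D_3 = 244151.16366
D_4 = 292493.09407
D_5 = 350406.72670
Terminal value at year 5: TV = D_5×(1+g_2)/(r−g_2) = 357414.86123/0.083 = 4306203.14734
P_0 = D_1/(1+r)^1 + D_2/(1+r)^2 + D_3/(1+r)^3 + D_4/(1+r)^4 + D_5/(1+r)^5 + TV/(1+r)^5
    = 154230.28105 + 167513.94080 + 181941.70542 + 197612.11522 + 214632.19768 + 2637648.69433 = 3553578.93450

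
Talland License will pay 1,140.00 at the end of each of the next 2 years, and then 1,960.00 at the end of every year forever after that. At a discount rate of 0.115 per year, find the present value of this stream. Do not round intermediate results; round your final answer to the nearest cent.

PV of 2-year annuity: 1,140.00 × [1 − (1+0.115)^−2] / 0.115 = 1939.39150
Perpetuity value at year 2: 1,960.00 / 0.115 = 17043.47826
PV of perpetuity: 17043.47826 / (1+0.115)^2 = 13709.08585
Total PV = 1939.39150 + 13709.08585 = 15648.47736

15648.48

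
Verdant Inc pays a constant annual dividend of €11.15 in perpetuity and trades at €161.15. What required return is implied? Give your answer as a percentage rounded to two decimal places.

P = C/r ⇒ r = C/P = €11.15/€161.15 = 0.069190

6.92%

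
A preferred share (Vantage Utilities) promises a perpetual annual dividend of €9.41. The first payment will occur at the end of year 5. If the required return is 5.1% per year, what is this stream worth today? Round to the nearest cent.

€151.22

Value at end of year 4: C / r = €9.41 / 0.051 = €184.5098
Discount to today: PV = €184.5098 / (1 + 0.051)^4 = €184.5098 / 1.220143 = €151.22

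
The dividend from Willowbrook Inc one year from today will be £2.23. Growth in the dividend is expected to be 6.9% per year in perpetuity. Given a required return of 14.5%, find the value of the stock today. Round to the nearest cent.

Growing perpetuity: P = D₁ / (r − g) = £2.2300 / (0.145 − 0.069) = £29.34

£29.34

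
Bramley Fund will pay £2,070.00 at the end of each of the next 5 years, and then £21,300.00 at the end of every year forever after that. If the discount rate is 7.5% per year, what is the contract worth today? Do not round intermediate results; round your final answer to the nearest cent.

PV of 5-year annuity: £2,070.00 × [1 − (1+0.075)^−5] / 0.075 = 8374.98175
Perpetuity value at year 5: £21,300.00 / 0.075 = 284000.00000
PV of perpetuity: 284000.00000 / (1+0.075)^5 = 197822.65159
Total PV = 8374.98175 + 197822.65159 = 206197.63333

£206197.63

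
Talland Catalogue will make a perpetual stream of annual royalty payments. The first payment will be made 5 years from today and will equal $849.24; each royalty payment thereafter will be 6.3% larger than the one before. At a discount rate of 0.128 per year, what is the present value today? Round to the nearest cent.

$8070.13

Value at end of year 4: C₁ / (r − g) = $849.24 / (0.128 − 0.063) = $13,065.2308
Discount to today: PV = $13,065.2308 / (1 + 0.128)^4 = $13,065.2308 / 1.618961 = $8,070.13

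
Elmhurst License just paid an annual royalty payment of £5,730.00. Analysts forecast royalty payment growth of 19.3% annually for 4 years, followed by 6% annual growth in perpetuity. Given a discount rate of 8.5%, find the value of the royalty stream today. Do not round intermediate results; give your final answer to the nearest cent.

£384330.47

D_1 = 6835.89000
D_2 = 8155.21677
D_3 = 9729.17361
D_4 = 11606.90411
Terminal value at year 4: TV = D_4×(1+g_2)/(r−g_2) = 12303.31836/0.025 = 492132.73438
P_0 = D_1/(1+r)^1 + D_2/(1+r)^2 + D_3/(1+r)^3 + D_4/(1+r)^4 + TV/(1+r)^4
    = 6300.35945 + 6927.49200 + 7617.04881 + 8375.24353 + 355110.32557 = 384330.46936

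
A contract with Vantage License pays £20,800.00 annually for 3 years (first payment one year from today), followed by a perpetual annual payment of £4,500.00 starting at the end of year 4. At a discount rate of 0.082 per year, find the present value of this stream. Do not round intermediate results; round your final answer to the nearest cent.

£96733.60

PV of 3-year annuity: £20,800.00 × [1 − (1+0.082)^−3] / 0.082 = 53410.76111
Perpetuity value at year 3: £4,500.00 / 0.082 = 54878.04878
PV of perpetuity: 54878.04878 / (1+0.082)^3 = 43322.83604
Total PV = 53410.76111 + 43322.83604 = 96733.59715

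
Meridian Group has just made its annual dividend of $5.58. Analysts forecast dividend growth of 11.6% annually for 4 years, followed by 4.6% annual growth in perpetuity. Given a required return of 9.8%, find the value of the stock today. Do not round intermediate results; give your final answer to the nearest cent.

D_1 = 6.22728
D_2 = 6.94964
D_3 = 7.75580
D_4 = 8.65548
Terminal value at year 4: TV = D_4×(1+g_2)/(r−g_2) = 9.05363/0.052 = 174.10824
P_0 = D_1/(1+r)^1 + D_2/(1+r)^2 + D_3/(1+r)^3 + D_4/(1+r)^4 + TV/(1+r)^4
    = 5.67148 + 5.76445 + 5.85895 + 5.95500 + 119.78707 = 143.03695

$143.04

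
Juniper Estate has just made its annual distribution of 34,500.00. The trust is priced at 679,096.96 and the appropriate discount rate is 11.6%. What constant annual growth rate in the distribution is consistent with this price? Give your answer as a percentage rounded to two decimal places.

P = D₀(1+g)/(r−g) ⇒ P(r−g) = D₀(1+g) ⇒ g(P+D₀) = P·r − D₀
g = (P·r − D₀)/(P + D₀) = (679,096.96×0.116 − 34,500.00) / (679,096.96 + 34,500.00) = 0.062045

6.20%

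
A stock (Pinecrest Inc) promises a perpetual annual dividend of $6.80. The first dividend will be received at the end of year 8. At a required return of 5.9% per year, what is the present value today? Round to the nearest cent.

Value at end of year 7: C / r = $6.80 / 0.059 = $115.2542
Discount to today: PV = $115.2542 / (1 + 0.059)^7 = $115.2542 / 1.493729 = $77.16

$77.16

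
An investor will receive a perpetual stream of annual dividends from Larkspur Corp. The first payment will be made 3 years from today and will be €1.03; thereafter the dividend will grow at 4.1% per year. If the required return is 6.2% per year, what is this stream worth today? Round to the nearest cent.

€43.49

Value at end of year 2: C₁ / (r − g) = €1.03 / (0.062 − 0.041) = €49.0476
Discount to today: PV = €49.0476 / (1 + 0.062)^2 = €49.0476 / 1.127844 = €43.49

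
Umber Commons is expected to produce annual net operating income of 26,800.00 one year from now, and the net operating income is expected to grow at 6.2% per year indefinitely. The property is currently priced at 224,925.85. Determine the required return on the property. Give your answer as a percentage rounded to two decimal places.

18.12%

P = D₁/(r − g) ⇒ r = D₁/P + g = 26,800.0000/224,925.85 + 0.062 = 0.119150 + 0.062 = 0.181150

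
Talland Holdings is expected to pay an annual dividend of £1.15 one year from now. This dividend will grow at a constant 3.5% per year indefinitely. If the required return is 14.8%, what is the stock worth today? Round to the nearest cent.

£10.18

Growing perpetuity: P = D₁ / (r − g) = £1.1500 / (0.148 − 0.035) = £10.18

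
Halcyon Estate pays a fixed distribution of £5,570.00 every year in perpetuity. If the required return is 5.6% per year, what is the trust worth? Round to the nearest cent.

Level perpetuity: PV = C / r = £5,570.00 / 0.056 = £99,464.29

£99464.29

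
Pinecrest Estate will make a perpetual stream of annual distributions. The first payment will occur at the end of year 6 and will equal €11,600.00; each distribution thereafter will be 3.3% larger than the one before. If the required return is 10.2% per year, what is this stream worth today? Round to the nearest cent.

Value at end of year 5: C₁ / (r − g) = €11,600.00 / (0.102 − 0.033) = €168,115.9420
Discount to today: PV = €168,115.9420 / (1 + 0.102)^5 = €168,115.9420 / 1.625204 = €103,442.96

€103442.96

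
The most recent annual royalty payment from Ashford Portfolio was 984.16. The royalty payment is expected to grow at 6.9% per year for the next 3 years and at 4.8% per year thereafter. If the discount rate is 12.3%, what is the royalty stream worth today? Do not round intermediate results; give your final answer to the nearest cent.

14539.58

D_1 = 1052.06704
D_2 = 1124.65967
D_3 = 1202.26118
Terminal value at year 3: TV = D_3×(1+g_2)/(r−g_2) = 1259.96972/0.075 = 16799.59626
P_0 = D_1/(1+r)^1 + D_2/(1+r)^2 + D_3/(1+r)^3 + TV/(1+r)^3
    = 936.83619 + 891.78797 + 848.90591 + 11862.04523 = 14539.57530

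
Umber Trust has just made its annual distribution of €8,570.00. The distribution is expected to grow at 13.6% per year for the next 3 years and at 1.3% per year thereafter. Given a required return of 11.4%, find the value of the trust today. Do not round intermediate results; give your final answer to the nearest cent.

€117887.16

D_1 = 9735.52000
D_2 = 11059.55072
D_3 = 12563.64962
Terminal value at year 3: TV = D_3×(1+g_2)/(r−g_2) = 12726.97706/0.101 = 126009.67389
P_0 = D_1/(1+r)^1 + D_2/(1+r)^2 + D_3/(1+r)^3 + TV/(1+r)^3
    = 8739.24596 + 8911.83430 + 9087.83103 + 91148.24586 = 117887.15715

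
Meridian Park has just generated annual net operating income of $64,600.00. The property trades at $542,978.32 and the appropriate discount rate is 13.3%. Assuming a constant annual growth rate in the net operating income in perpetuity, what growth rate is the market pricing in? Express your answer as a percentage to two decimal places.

P = D₀(1+g)/(r−g) ⇒ P(r−g) = D₀(1+g) ⇒ g(P+D₀) = P·r − D₀
g = (P·r − D₀)/(P + D₀) = ($542,978.32×0.133 − $64,600.00) / ($542,978.32 + $64,600.00) = 0.012535

1.25%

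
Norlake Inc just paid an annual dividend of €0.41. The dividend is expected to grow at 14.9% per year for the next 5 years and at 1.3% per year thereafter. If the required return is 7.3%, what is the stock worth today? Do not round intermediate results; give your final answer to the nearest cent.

€12.28

D_1 = 0.47109
D_2 = 0.54128
D_3 = 0.62193
D_4 = 0.71460
D_5 = 0.82108
Terminal value at year 5: TV = D_5×(1+g_2)/(r−g_2) = 0.83175/0.06 = 13.86252
P_0 = D_1/(1+r)^1 + D_2/(1+r)^2 + D_3/(1+r)^3 + D_4/(1+r)^4 + D_5/(1+r)^5 + TV/(1+r)^5
    = 0.43904 + 0.47014 + 0.50344 + 0.53909 + 0.57728 + 9.74639 = 12.27537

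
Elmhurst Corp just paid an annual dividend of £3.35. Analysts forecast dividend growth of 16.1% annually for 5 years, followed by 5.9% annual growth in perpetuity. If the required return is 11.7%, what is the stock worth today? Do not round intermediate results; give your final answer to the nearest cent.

£93.04

D_1 = 3.88935
D_2 = 4.51554
D_3 = 5.24254
D_4 = 6.08658
D_5 = 7.06653
Terminal value at year 5: TV = D_5×(1+g_2)/(r−g_2) = 7.48345/0.058 = 129.02500
P_0 = D_1/(1+r)^1 + D_2/(1+r)^2 + D_3/(1+r)^3 + D_4/(1+r)^4 + D_5/(1+r)^5 + TV/(1+r)^5
    = 3.48196 + 3.61912 + 3.76168 + 3.90986 + 4.06387 + 74.20070 = 93.03719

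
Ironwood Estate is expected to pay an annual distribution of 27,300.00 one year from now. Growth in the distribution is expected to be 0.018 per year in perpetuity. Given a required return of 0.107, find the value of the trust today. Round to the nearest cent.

Growing perpetuity: P = D₁ / (r − g) = 27,300.0000 / (0.107 − 0.018) = 306,741.57

306741.57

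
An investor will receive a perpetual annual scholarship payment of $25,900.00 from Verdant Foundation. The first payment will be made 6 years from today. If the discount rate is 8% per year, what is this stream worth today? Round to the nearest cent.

$220338.81

Value at end of year 5: C / r = $25,900.00 / 0.08 = $323,750.0000
Discount to today: PV = $323,750.0000 / (1 + 0.08)^5 = $323,750.0000 / 1.469328 = $220,338.81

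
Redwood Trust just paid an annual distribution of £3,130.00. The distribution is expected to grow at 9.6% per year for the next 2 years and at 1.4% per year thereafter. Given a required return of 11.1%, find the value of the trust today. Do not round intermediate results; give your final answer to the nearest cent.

£37976.03

D_1 = 3430.48000
D_2 = 3759.80608
Terminal value at year 2: TV = D_2×(1+g_2)/(r−g_2) = 3812.44337/0.097 = 39303.53985
P_0 = D_1/(1+r)^1 + D_2/(1+r)^2 + TV/(1+r)^2
    = 3087.74077 + 3046.05210 + 31842.23540 = 37976.02828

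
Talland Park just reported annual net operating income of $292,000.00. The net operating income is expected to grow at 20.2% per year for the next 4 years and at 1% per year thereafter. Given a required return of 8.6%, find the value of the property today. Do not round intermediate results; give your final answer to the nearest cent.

$7338597.77

D_1 = 350984.00000
D_2 = 421882.76800
D_3 = 507103.08714
D_4 = 609537.91074
Terminal value at year 4: TV = D_4×(1+g_2)/(r−g_2) = 615633.28984/0.076 = 8100438.02427
P_0 = D_1/(1+r)^1 + D_2/(1+r)^2 + D_3/(1+r)^3 + D_4/(1+r)^4 + TV/(1+r)^4
    = 323189.68692 + 357710.86895 + 395919.39639 + 438209.12934 + 5823568.69255 = 7338597.77416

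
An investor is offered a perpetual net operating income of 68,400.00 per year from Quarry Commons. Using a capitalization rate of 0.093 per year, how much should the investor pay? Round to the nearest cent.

Level perpetuity: PV = C / r = 68,400.00 / 0.093 = 735,483.87

735483.87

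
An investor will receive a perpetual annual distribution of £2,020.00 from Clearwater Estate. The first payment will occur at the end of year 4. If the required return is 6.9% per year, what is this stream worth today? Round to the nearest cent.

Value at end of year 3: C / r = £2,020.00 / 0.069 = £29,275.3623
Discount to today: PV = £29,275.3623 / (1 + 0.069)^3 = £29,275.3623 / 1.221612 = £23,964.54

£23964.54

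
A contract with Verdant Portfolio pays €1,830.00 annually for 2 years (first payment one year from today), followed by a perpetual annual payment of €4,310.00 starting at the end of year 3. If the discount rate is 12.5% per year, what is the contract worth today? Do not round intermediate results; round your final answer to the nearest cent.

€30316.05

PV of 2-year annuity: €1,830.00 × [1 − (1+0.125)^−2] / 0.125 = 3072.59259
Perpetuity value at year 2: €4,310.00 / 0.125 = 34480.00000
PV of perpetuity: 34480.00000 / (1+0.125)^2 = 27243.45679
Total PV = 3072.59259 + 27243.45679 = 30316.04938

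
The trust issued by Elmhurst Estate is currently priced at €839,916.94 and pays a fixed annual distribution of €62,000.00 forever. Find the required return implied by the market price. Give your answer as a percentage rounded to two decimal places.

7.38%

P = C/r ⇒ r = C/P = €62,000.00/€839,916.94 = 0.073817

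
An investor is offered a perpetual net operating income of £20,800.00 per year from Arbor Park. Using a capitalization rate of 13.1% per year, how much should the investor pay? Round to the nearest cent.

£158778.63

Level perpetuity: PV = C / r = £20,800.00 / 0.131 = £158,778.63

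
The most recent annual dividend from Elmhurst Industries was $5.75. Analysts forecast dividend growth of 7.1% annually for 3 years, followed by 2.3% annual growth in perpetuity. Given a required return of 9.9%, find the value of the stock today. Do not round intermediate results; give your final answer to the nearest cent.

$88.02

D_1 = 6.15825
D_2 = 6.59549
D_3 = 7.06377
Terminal value at year 3: TV = D_3×(1+g_2)/(r−g_2) = 7.22623/0.076 = 95.08200
P_0 = D_1/(1+r)^1 + D_2/(1+r)^2 + D_3/(1+r)^3 + TV/(1+r)^3
    = 5.60350 + 5.46074 + 5.32161 + 71.63169 = 88.01755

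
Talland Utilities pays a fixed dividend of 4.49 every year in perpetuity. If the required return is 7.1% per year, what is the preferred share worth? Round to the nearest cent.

Level perpetuity: PV = C / r = 4.49 / 0.071 = 63.24

63.24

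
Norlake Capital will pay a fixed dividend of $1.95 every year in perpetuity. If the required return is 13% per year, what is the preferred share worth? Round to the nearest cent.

Level perpetuity: PV = C / r = $1.95 / 0.13 = $15.00

$15.00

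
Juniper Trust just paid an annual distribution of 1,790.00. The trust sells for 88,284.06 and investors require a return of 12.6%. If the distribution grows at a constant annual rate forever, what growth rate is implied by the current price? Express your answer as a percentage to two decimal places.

10.36%

P = D₀(1+g)/(r−g) ⇒ P(r−g) = D₀(1+g) ⇒ g(P+D₀) = P·r − D₀
g = (P·r − D₀)/(P + D₀) = (88,284.06×0.126 − 1,790.00) / (88,284.06 + 1,790.00) = 0.103624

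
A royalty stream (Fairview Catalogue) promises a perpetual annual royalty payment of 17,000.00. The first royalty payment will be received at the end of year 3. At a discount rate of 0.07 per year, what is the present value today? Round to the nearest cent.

212120.83

Value at end of year 2: C / r = 17,000.00 / 0.07 = 242,857.1429
Discount to today: PV = 242,857.1429 / (1 + 0.07)^2 = 242,857.1429 / 1.144900 = 212,120.83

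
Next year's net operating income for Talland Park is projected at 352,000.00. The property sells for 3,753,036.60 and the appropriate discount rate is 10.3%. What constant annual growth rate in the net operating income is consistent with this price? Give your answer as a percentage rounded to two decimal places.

P = D₁/(r−g) ⇒ g = r − D₁/P = 0.103 − 352,000.00/3,753,036.60 = 0.009209

0.92%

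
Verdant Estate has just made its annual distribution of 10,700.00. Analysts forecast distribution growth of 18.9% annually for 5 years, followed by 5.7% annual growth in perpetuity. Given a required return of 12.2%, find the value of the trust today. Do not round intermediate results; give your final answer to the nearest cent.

D_1 = 12722.30000
D_2 = 15126.81470
D_3 = 17985.78268
D_4 = 21385.09560
D_5 = 25426.87867
Terminal value at year 5: TV = D_5×(1+g_2)/(r−g_2) = 26876.21076/0.065 = 413480.16551
P_0 = D_1/(1+r)^1 + D_2/(1+r)^2 + D_3/(1+r)^3 + D_4/(1+r)^4 + D_5/(1+r)^5 + TV/(1+r)^5
    = 11338.94831 + 12016.05128 + 12733.58732 + 13493.97088 + 14299.76058 + 232536.10667 = 296418.42503

296418.43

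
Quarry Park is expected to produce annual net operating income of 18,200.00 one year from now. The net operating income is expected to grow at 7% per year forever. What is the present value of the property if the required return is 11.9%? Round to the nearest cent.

371428.57

Growing perpetuity: P = D₁ / (r − g) = 18,200.0000 / (0.119 − 0.07) = 371,428.57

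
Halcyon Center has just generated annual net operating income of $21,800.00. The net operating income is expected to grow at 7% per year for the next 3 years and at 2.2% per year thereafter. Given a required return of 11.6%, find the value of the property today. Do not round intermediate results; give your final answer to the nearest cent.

$269055.15

D_1 = 23326.00000
D_2 = 24958.82000
D_3 = 26705.93740
Terminal value at year 3: TV = D_3×(1+g_2)/(r−g_2) = 27293.46802/0.094 = 290356.04280
P_0 = D_1/(1+r)^1 + D_2/(1+r)^2 + D_3/(1+r)^3 + TV/(1+r)^3
    = 20901.43369 + 20039.90506 + 19213.88747 + 208899.92548 = 269055.15170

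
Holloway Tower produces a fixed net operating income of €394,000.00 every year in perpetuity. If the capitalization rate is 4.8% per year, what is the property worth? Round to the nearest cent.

€8208333.33

Level perpetuity: PV = C / r = €394,000.00 / 0.048 = €8,208,333.33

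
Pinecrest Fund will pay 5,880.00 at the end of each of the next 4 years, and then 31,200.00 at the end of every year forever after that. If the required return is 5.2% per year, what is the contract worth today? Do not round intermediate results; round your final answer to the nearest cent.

510632.09

PV of 4-year annuity: 5,880.00 × [1 − (1+0.052)^−4] / 0.052 = 20753.68607
Perpetuity value at year 4: 31,200.00 / 0.052 = 600000.00000
PV of perpetuity: 600000.00000 / (1+0.052)^4 = 489878.40045
Total PV = 20753.68607 + 489878.40045 = 510632.08652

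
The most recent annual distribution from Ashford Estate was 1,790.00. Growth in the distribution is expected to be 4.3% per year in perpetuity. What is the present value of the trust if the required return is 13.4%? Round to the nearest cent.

D₁ = D₀ × (1 + g) = 1,790.00 × 1.043 = 1,866.9700
Growing perpetuity: P = D₁ / (r − g) = 1,866.9700 / (0.134 − 0.043) = 20,516.15

20516.15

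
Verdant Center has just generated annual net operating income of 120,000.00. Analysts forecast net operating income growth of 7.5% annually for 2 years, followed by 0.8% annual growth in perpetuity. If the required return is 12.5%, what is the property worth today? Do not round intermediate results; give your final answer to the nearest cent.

D_1 = 129000.00000
D_2 = 138675.00000
Terminal value at year 2: TV = D_2×(1+g_2)/(r−g_2) = 139784.40000/0.117 = 1194738.46154
P_0 = D_1/(1+r)^1 + D_2/(1+r)^2 + TV/(1+r)^2
    = 114666.66667 + 109570.37037 + 943990.88319 = 1168227.92023

1168227.92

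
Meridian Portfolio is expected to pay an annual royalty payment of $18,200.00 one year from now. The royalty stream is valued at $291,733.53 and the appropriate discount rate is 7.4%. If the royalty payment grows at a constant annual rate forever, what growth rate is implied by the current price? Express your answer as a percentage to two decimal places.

P = D₁/(r−g) ⇒ g = r − D₁/P = 0.074 − $18,200.00/$291,733.53 = 0.011614

1.16%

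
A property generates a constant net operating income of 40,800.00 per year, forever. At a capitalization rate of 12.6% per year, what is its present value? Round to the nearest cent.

Level perpetuity: PV = C / r = 40,800.00 / 0.126 = 323,809.52

323809.52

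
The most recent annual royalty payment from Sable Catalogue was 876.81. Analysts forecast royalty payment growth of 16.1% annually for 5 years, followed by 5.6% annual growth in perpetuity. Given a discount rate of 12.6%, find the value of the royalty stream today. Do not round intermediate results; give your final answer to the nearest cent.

D_1 = 1017.97641
D_2 = 1181.87061
D_3 = 1372.15178
D_4 = 1593.06822
D_5 = 1849.55220
Terminal value at year 5: TV = D_5×(1+g_2)/(r−g_2) = 1953.12712/0.07 = 27901.81605
P_0 = D_1/(1+r)^1 + D_2/(1+r)^2 + D_3/(1+r)^3 + D_4/(1+r)^4 + D_5/(1+r)^5 + TV/(1+r)^5
    = 904.06431 + 932.16577 + 961.14073 + 991.01633 + 1021.82057 + 15414.89315 = 20225.10086

20225.10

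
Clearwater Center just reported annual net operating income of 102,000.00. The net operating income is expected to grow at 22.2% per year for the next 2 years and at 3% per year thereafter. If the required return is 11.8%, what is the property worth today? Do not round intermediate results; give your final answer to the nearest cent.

D_1 = 124644.00000
D_2 = 152314.96800
Terminal value at year 2: TV = D_2×(1+g_2)/(r−g_2) = 156884.41704/0.088 = 1782777.46636
P_0 = D_1/(1+r)^1 + D_2/(1+r)^2 + TV/(1+r)^2
    = 111488.37209 + 121859.38345 + 1426308.69266 = 1659656.44820

1659656.45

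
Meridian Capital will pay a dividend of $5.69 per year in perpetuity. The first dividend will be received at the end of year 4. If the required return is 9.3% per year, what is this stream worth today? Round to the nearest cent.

Value at end of year 3: C / r = $5.69 / 0.093 = $61.1828
Discount to today: PV = $61.1828 / (1 + 0.093)^3 = $61.1828 / 1.305751 = $46.86

$46.86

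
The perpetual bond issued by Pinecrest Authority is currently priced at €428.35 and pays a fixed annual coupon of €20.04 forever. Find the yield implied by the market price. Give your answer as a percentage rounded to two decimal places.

4.68%

P = C/r ⇒ r = C/P = €20.04/€428.35 = 0.046784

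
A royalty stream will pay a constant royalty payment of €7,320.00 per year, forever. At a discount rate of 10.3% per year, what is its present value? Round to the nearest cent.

€71067.96

Level perpetuity: PV = C / r = €7,320.00 / 0.103 = €71,067.96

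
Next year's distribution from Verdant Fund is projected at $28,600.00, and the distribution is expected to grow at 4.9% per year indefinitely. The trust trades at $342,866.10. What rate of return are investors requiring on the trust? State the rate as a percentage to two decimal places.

13.24%

P = D₁/(r − g) ⇒ r = D₁/P + g = $28,600.0000/$342,866.10 + 0.049 = 0.083414 + 0.049 = 0.132414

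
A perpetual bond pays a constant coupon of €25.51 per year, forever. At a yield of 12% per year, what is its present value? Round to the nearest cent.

Level perpetuity: PV = C / r = €25.51 / 0.12 = €212.58

€212.58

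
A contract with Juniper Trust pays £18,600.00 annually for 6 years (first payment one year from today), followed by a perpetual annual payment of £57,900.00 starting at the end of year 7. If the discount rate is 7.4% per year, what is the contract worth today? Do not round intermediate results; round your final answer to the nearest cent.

£597398.39

PV of 6-year annuity: £18,600.00 × [1 − (1+0.074)^−6] / 0.074 = 87573.36155
Perpetuity value at year 6: £57,900.00 / 0.074 = 782432.43243
PV of perpetuity: 782432.43243 / (1+0.074)^6 = 509825.03276
Total PV = 87573.36155 + 509825.03276 = 597398.39431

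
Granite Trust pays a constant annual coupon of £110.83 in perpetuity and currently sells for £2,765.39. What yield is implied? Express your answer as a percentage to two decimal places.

4.01%

P = C/r ⇒ r = C/P = £110.83/£2,765.39 = 0.040078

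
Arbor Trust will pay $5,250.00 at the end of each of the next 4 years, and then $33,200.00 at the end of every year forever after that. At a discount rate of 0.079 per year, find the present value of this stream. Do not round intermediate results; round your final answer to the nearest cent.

PV of 4-year annuity: $5,250.00 × [1 − (1+0.079)^−4] / 0.079 = 17427.44152
Perpetuity value at year 4: $33,200.00 / 0.079 = 420253.16456
PV of perpetuity: 420253.16456 / (1+0.079)^4 = 310045.34387
Total PV = 17427.44152 + 310045.34387 = 327472.78539

$327472.79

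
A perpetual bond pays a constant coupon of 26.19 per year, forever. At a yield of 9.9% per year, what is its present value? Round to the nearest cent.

Level perpetuity: PV = C / r = 26.19 / 0.099 = 264.55

264.55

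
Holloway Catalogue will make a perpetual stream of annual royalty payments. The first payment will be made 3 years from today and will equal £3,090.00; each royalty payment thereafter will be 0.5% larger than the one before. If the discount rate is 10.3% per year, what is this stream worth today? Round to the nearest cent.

Value at end of year 2: C₁ / (r − g) = £3,090.00 / (0.103 − 0.005) = £31,530.6122
Discount to today: PV = £31,530.6122 / (1 + 0.103)^2 = £31,530.6122 / 1.216609 = £25,916.80

£25916.80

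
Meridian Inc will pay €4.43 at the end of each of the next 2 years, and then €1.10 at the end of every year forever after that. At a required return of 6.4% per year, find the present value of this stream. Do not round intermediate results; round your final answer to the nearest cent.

PV of 2-year annuity: €4.43 × [1 − (1+0.064)^−2] / 0.064 = 8.07663
Perpetuity value at year 2: €1.10 / 0.064 = 17.18750
PV of perpetuity: 17.18750 / (1+0.064)^2 = 15.18202
Total PV = 8.07663 + 15.18202 = 23.25865

€23.26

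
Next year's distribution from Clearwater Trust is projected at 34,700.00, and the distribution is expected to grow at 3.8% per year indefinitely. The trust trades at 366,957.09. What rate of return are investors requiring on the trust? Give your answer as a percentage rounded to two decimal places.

P = D₁/(r − g) ⇒ r = D₁/P + g = 34,700.0000/366,957.09 + 0.038 = 0.094561 + 0.038 = 0.132561

13.26%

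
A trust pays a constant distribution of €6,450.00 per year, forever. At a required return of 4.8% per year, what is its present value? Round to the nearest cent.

€134375.00

Level perpetuity: PV = C / r = €6,450.00 / 0.048 = €134,375.00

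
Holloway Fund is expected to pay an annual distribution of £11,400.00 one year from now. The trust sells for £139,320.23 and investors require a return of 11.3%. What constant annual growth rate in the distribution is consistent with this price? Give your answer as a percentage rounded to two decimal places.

3.12%

P = D₁/(r−g) ⇒ g = r − D₁/P = 0.113 − £11,400.00/£139,320.23 = 0.031174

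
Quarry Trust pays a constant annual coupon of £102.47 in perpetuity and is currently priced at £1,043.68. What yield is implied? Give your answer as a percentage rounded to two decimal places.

9.82%

P = C/r ⇒ r = C/P = £102.47/£1,043.68 = 0.098181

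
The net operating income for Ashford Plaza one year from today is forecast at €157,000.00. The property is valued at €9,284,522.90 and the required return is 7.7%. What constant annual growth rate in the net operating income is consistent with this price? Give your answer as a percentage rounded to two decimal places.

6.01%

P = D₁/(r−g) ⇒ g = r − D₁/P = 0.077 − €157,000.00/€9,284,522.90 = 0.060090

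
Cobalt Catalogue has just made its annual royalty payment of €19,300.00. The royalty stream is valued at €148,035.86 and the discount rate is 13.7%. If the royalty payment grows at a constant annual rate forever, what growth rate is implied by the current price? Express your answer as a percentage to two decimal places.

P = D₀(1+g)/(r−g) ⇒ P(r−g) = D₀(1+g) ⇒ g(P+D₀) = P·r − D₀
g = (P·r − D₀)/(P + D₀) = (€148,035.86×0.137 − €19,300.00) / (€148,035.86 + €19,300.00) = 0.005862

0.59%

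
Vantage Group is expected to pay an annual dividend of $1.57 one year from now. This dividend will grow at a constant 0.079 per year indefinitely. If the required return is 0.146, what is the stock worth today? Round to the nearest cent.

Growing perpetuity: P = D₁ / (r − g) = $1.5700 / (0.146 − 0.079) = $23.43

$23.43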